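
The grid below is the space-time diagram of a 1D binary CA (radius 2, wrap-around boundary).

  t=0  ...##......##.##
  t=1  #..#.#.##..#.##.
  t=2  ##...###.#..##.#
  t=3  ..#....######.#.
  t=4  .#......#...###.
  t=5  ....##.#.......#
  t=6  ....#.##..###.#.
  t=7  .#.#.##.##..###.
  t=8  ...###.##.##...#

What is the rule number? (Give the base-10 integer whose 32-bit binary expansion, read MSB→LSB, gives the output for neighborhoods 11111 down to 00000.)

796428869

  nb #####: next=.  (t=3,i=9, bit31=0)
  nb ####.: next=.  (t=3,i=11, bit30=0)
  nb ###.#: next=#  (t=2,i=7, bit29=1)
  nb ###..: next=.  (t=2,i=1, bit28=0)
  nb ##.##: next=#  (t=0,i=13, bit27=1)
  nb ##.#.: next=#  (t=1,i=15, bit26=1)
  nb ##..#: next=#  (t=1,i=9, bit25=1)
  nb ##...: next=#  (t=0,i=0, bit24=1)
  nb #.###: next=.  (t=2,i=15, bit23=0)
  nb #.##.: next=#  (t=0,i=14, bit22=1)
  nb #.#.#: next=#  (t=1,i=5, bit21=1)
  nb #.#..: next=#  (t=1,i=0, bit20=1)
  nb #..##: next=#  (t=2,i=11, bit19=1)
  nb #..#.: next=.  (t=1,i=2, bit18=0)
  nb #...#: next=.  (t=0,i=1, bit17=0)
  nb #....: next=.  (t=0,i=6, bit16=0)
  nb .####: next=#  (t=3,i=8, bit15=1)
  nb .###.: next=.  (t=2,i=0, bit14=0)
  nb .##.#: next=.  (t=0,i=12, bit13=0)
  nb .##..: next=.  (t=0,i=4, bit12=0)
  nb .#.##: next=#  (t=1,i=6, bit11=1)
  nb .#.#.: next=.  (t=1,i=4, bit10=0)
  nb .#..#: next=#  (t=1,i=1, bit9=1)
  nb .#...: next=.  (t=3,i=3, bit8=0)
  nb ..###: next=.  (t=2,i=5, bit7=0)
  nb ..##.: next=#  (t=0,i=3, bit6=1)
  nb ..#.#: next=.  (t=1,i=3, bit5=0)
  nb ..#..: next=.  (t=3,i=2, bit4=0)
  nb ...##: next=.  (t=0,i=2, bit3=0)
  nb ...#.: next=#  (t=3,i=1, bit2=1)
  nb ....#: next=.  (t=0,i=9, bit1=0)
  nb .....: next=#  (t=0,i=7, bit0=1)
  bits 00101111011110001000101001000101 = 796428869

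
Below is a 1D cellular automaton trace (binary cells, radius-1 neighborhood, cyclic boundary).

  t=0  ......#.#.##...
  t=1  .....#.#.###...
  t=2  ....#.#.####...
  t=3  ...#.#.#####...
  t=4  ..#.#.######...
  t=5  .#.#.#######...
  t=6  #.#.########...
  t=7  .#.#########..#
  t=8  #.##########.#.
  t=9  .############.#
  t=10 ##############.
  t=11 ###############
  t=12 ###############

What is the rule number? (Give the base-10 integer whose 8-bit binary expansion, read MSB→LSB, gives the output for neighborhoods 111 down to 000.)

  ###|#  b7=1 t=1,i=10
  ##.|#  b6=1 t=0,i=11
  #.#|#  b5=1 t=0,i=7
  #..|.  b4=0 t=0,i=12
  .##|#  b3=1 t=0,i=10
  .#.|.  b2=0 t=0,i=6
  ..#|#  b1=1 t=0,i=5
  ...|.  b0=0 t=0,i=0
  bits 11101010 = 234

234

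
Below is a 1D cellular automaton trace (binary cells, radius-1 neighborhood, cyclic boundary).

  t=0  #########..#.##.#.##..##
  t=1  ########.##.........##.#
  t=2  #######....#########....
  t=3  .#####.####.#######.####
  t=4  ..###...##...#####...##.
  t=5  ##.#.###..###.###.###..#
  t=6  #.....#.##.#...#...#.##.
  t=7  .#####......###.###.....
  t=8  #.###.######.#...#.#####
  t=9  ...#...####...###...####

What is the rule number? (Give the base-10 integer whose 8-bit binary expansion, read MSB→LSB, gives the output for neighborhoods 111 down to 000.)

  ### -> #   bit 7 = 1  t=0,i=0
  ##. -> .   bit 6 = 0  t=0,i=8
  #.# -> .   bit 5 = 0  t=0,i=12
  #.. -> #   bit 4 = 1  t=0,i=9
  .## -> .   bit 3 = 0  t=0,i=13
  .#. -> .   bit 2 = 0  t=0,i=11
  ..# -> #   bit 1 = 1  t=0,i=10
  ... -> #   bit 0 = 1  t=1,i=12
  bits 10010011 = 147

147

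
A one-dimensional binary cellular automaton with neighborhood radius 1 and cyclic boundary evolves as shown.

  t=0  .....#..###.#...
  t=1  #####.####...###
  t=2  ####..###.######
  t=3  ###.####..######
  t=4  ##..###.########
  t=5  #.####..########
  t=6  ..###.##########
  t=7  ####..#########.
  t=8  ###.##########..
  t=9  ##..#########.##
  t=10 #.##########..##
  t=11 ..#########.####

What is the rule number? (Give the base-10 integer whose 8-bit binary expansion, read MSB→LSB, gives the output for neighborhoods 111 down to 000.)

  ###|#  b7=1 t=0,i=9
  ##.|.  b6=0 t=0,i=10
  #.#|.  b5=0 t=0,i=11
  #..|#  b4=1 t=0,i=6
  .##|#  b3=1 t=0,i=8
  .#.|.  b2=0 t=0,i=5
  ..#|#  b1=1 t=0,i=4
  ...|#  b0=1 t=0,i=0
  bits 10011011 = 155

155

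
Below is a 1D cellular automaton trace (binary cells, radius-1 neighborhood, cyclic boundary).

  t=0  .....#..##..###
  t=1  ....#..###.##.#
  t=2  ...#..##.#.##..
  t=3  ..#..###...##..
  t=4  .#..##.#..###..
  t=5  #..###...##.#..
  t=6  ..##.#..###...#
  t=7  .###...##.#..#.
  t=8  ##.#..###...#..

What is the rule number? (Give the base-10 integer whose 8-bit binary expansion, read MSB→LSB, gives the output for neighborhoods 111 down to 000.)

  nb ###: next=.  (t=0,i=13, bit7=0)
  nb ##.: next=#  (t=0,i=9, bit6=1)
  nb #.#: next=.  (t=1,i=10, bit5=0)
  nb #..: next=.  (t=0,i=0, bit4=0)
  nb .##: next=#  (t=0,i=8, bit3=1)
  nb .#.: next=.  (t=0,i=5, bit2=0)
  nb ..#: next=#  (t=0,i=4, bit1=1)
  nb ...: next=.  (t=0,i=1, bit0=0)
  bits 01001010 = 74

74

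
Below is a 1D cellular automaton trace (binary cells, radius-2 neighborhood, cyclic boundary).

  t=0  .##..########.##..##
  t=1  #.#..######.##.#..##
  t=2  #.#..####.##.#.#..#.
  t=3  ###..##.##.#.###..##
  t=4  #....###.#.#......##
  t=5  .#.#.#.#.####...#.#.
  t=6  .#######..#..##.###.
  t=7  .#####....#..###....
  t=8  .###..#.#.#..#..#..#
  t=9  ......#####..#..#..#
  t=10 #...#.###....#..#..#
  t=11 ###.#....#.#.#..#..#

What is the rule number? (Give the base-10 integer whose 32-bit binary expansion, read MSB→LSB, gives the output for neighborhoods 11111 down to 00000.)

  #####|#  b31=1 t=0,i=7
  ####.|.  b30=0 t=0,i=11
  ###.#|#  b29=1 t=0,i=12
  ###..|.  b28=0 t=3,i=2
  ##.##|#  b27=1 t=0,i=0
  ##.#.|.  b26=0 t=1,i=1
  ##..#|.  b25=0 t=0,i=3
  ##...|#  b24=1 t=4,i=1
  #.###|.  b23=0 t=3,i=13
  #.##.|.  b22=0 t=0,i=1
  #.#.#|#  b21=1 t=2,i=0
  #.#..|#  b20=1 t=1,i=2
  #..##|.  b19=0 t=0,i=4
  #..#.|.  b18=0 t=2,i=17
  #...#|#  b17=1 t=5,i=14
  #....|.  b16=0 t=4,i=2
  .####|#  b15=1 t=0,i=6
  .###.|.  b14=0 t=1,i=19
  .##.#|#  b13=1 t=0,i=19
  .##..|#  b12=1 t=0,i=2
  .#.##|.  b11=0 t=3,i=12
  .#.#.|#  b10=1 t=2,i=1
  .#..#|.  b9=0 t=1,i=3
  .#...|#  b8=1 t=4,i=12
  ..###|#  b7=1 t=0,i=5
  ..##.|#  b6=1 t=0,i=18
  ..#.#|#  b5=1 t=2,i=18
  ..#..|#  b4=1 t=6,i=10
  ...##|.  b3=0 t=4,i=4
  ...#.|.  b2=0 t=5,i=15
  ....#|#  b1=1 t=4,i=3
  .....|.  b0=0 t=4,i=14
  bits 10101001001100101011010111110010 = 2838672882

2838672882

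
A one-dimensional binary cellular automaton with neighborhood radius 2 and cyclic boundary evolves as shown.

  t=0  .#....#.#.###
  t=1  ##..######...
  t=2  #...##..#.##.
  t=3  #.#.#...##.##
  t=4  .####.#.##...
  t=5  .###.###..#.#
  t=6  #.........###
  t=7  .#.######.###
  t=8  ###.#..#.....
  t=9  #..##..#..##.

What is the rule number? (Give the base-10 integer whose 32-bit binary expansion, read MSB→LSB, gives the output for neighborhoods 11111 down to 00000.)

  ##### -> .   bit 31 = 0  t=1,i=6
  ####. -> #   bit 30 = 1  t=1,i=8
  ###.# -> .   bit 29 = 0  t=0,i=12
  ###.. -> .   bit 28 = 0  t=1,i=9
  ##.## -> .   bit 27 = 0  t=3,i=10
  ##.#. -> #   bit 26 = 1  t=0,i=0
  ##..# -> .   bit 25 = 0  t=1,i=2
  ##... -> #   bit 24 = 1  t=1,i=10
  #.### -> .   bit 23 = 0  t=0,i=10
  #.##. -> .   bit 22 = 0  t=2,i=10
  #.#.# -> #   bit 21 = 1  t=0,i=8
  #.#.. -> #   bit 20 = 1  t=0,i=1
  #..## -> .   bit 19 = 0  t=1,i=3
  #..#. -> .   bit 18 = 0  t=2,i=7
  #...# -> #   bit 17 = 1  t=1,i=11
  #.... -> .   bit 16 = 0  t=0,i=3
  .#### -> #   bit 15 = 1  t=1,i=5
  .###. -> .   bit 14 = 0  t=0,i=11
  .##.# -> #   bit 13 = 1  t=2,i=11
  .##.. -> .   bit 12 = 0  t=1,i=1
  .#.## -> #   bit 11 = 1  t=0,i=9
  .#.#. -> #   bit 10 = 1  t=0,i=7
  .#..# -> .   bit 9 = 0  t=8,i=5
  .#... -> .   bit 8 = 0  t=0,i=2
  ..### -> #   bit 7 = 1  t=1,i=4
  ..##. -> #   bit 6 = 1  t=1,i=0
  ..#.# -> #   bit 5 = 1  t=0,i=6
  ..#.. -> #   bit 4 = 1  t=8,i=7
  ...## -> .   bit 3 = 0  t=1,i=12
  ...#. -> #   bit 2 = 1  t=0,i=5
  ....# -> #   bit 1 = 1  t=0,i=4
  ..... -> #   bit 0 = 1  t=6,i=3
  bits 01000101001100101010110011110111 = 1160948983

1160948983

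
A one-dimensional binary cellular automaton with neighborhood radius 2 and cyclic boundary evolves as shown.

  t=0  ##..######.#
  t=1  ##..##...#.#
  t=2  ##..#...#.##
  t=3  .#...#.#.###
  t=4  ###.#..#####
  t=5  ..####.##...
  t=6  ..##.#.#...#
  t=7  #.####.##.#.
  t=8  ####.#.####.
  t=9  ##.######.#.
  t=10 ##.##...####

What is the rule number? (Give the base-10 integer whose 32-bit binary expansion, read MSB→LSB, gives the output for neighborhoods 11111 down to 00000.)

888204229

  nb #####: next=.  (t=0,i=6, bit31=0)
  nb ####.: next=.  (t=0,i=8, bit30=0)
  nb ###.#: next=#  (t=0,i=9, bit29=1)
  nb ###..: next=#  (t=0,i=1, bit28=1)
  nb ##.##: next=.  (t=0,i=10, bit27=0)
  nb ##.#.: next=#  (t=3,i=0, bit26=1)
  nb ##..#: next=.  (t=0,i=2, bit25=0)
  nb ##...: next=.  (t=1,i=6, bit24=0)
  nb #.###: next=#  (t=0,i=11, bit23=1)
  nb #.##.: next=#  (t=5,i=7, bit22=1)
  nb #.#.#: next=#  (t=3,i=7, bit21=1)
  nb #.#..: next=#  (t=3,i=1, bit20=1)
  nb #..##: next=.  (t=0,i=3, bit19=0)
  nb #..#.: next=.  (t=2,i=3, bit18=0)
  nb #...#: next=.  (t=1,i=7, bit17=0)
  nb #....: next=.  (t=5,i=10, bit16=0)
  nb .####: next=#  (t=0,i=5, bit15=1)
  nb .###.: next=#  (t=0,i=0, bit14=1)
  nb .##.#: next=#  (t=6,i=3, bit13=1)
  nb .##..: next=.  (t=1,i=5, bit12=0)
  nb .#.##: next=#  (t=1,i=10, bit11=1)
  nb .#.#.: next=.  (t=3,i=6, bit10=0)
  nb .#..#: next=#  (t=4,i=5, bit9=1)
  nb .#...: next=#  (t=2,i=5, bit8=1)
  nb ..###: next=#  (t=0,i=4, bit7=1)
  nb ..##.: next=#  (t=1,i=4, bit6=1)
  nb ..#.#: next=.  (t=1,i=9, bit5=0)
  nb ..#..: next=.  (t=2,i=4, bit4=0)
  nb ...##: next=.  (t=5,i=1, bit3=0)
  nb ...#.: next=#  (t=1,i=8, bit2=1)
  nb ....#: next=.  (t=5,i=0, bit1=0)
  nb .....: next=#  (t=5,i=11, bit0=1)
  bits 00110100111100001110101111000101 = 888204229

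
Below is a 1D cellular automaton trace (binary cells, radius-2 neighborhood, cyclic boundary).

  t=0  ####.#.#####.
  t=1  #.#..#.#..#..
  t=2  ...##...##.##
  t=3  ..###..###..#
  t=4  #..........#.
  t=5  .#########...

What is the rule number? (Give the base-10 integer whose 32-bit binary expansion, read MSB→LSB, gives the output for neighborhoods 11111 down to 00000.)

1084568395

  ##### -> .   bit 31 = 0  t=0,i=9
  ####. -> #   bit 30 = 1  t=0,i=2
  ###.# -> .   bit 29 = 0  t=0,i=3
  ###.. -> .   bit 28 = 0  t=3,i=4
  ##.## -> .   bit 27 = 0  t=0,i=12
  ##.#. -> .   bit 26 = 0  t=0,i=4
  ##..# -> .   bit 25 = 0  t=3,i=5
  ##... -> .   bit 24 = 0  t=2,i=0
  #.### -> #   bit 23 = 1  t=0,i=0
  #.##. -> .   bit 22 = 0  t=2,i=11
  #.#.# -> #   bit 21 = 1  t=0,i=5
  #.#.. -> .   bit 20 = 0  t=1,i=2
  #..## -> .   bit 19 = 0  t=3,i=1
  #..#. -> #   bit 18 = 1  t=1,i=4
  #...# -> .   bit 17 = 0  t=2,i=1
  #.... -> #   bit 16 = 1  t=4,i=2
  .#### -> .   bit 15 = 0  t=0,i=1
  .###. -> .   bit 14 = 0  t=3,i=3
  .##.# -> #   bit 13 = 1  t=2,i=9
  .##.. -> #   bit 12 = 1  t=2,i=4
  .#.## -> .   bit 11 = 0  t=0,i=6
  .#.#. -> .   bit 10 = 0  t=1,i=1
  .#..# -> #   bit 9 = 1  t=1,i=3
  .#... -> #   bit 8 = 1  t=4,i=1
  ..### -> .   bit 7 = 0  t=3,i=2
  ..##. -> #   bit 6 = 1  t=2,i=3
  ..#.# -> .   bit 5 = 0  t=1,i=0
  ..#.. -> .   bit 4 = 0  t=1,i=10
  ...## -> #   bit 3 = 1  t=2,i=2
  ...#. -> .   bit 2 = 0  t=4,i=10
  ....# -> #   bit 1 = 1  t=4,i=9
  ..... -> #   bit 0 = 1  t=4,i=3
  bits 01000000101001010011001101001011 = 1084568395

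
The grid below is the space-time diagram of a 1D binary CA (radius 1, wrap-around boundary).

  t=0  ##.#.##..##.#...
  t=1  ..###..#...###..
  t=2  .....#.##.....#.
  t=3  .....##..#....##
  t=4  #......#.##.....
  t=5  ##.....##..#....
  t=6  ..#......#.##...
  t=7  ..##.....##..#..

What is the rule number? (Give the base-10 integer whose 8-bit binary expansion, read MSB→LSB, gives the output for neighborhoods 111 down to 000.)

52

  ### -> .   bit 7 = 0  t=1,i=3
  ##. -> .   bit 6 = 0  t=0,i=1
  #.# -> #   bit 5 = 1  t=0,i=2
  #.. -> #   bit 4 = 1  t=0,i=7
  .## -> .   bit 3 = 0  t=0,i=0
  .#. -> #   bit 2 = 1  t=0,i=3
  ..# -> .   bit 1 = 0  t=0,i=8
  ... -> .   bit 0 = 0  t=0,i=14
  bits 00110100 = 52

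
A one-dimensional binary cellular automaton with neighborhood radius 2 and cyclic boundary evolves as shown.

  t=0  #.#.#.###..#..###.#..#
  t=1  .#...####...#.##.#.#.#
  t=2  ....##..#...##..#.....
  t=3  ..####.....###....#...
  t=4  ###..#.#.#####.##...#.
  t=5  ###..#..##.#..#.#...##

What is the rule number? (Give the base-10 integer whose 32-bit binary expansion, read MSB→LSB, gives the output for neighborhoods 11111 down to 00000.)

2625723114

  nb #####: next=#  (t=4,i=11, bit31=1)
  nb ####.: next=.  (t=1,i=7, bit30=0)
  nb ###.#: next=.  (t=0,i=16, bit29=0)
  nb ###..: next=#  (t=0,i=8, bit28=1)
  nb ##.##: next=#  (t=4,i=14, bit27=1)
  nb ##.#.: next=#  (t=0,i=1, bit26=1)
  nb ##..#: next=.  (t=0,i=9, bit25=0)
  nb ##...: next=.  (t=1,i=9, bit24=0)
  nb #.###: next=#  (t=0,i=6, bit23=1)
  nb #.##.: next=.  (t=1,i=14, bit22=0)
  nb #.#.#: next=.  (t=0,i=2, bit21=0)
  nb #.#..: next=.  (t=0,i=18, bit20=0)
  nb #..##: next=.  (t=0,i=13, bit19=0)
  nb #..#.: next=.  (t=0,i=10, bit18=0)
  nb #...#: next=.  (t=1,i=3, bit17=0)
  nb #....: next=#  (t=2,i=18, bit16=1)
  nb .####: next=.  (t=1,i=6, bit15=0)
  nb .###.: next=#  (t=0,i=7, bit14=1)
  nb .##.#: next=.  (t=0,i=0, bit13=0)
  nb .##..: next=#  (t=2,i=5, bit12=1)
  nb .#.##: next=#  (t=0,i=5, bit11=1)
  nb .#.#.: next=.  (t=0,i=3, bit10=0)
  nb .#..#: next=#  (t=0,i=12, bit9=1)
  nb .#...: next=.  (t=1,i=2, bit8=0)
  nb ..###: next=#  (t=0,i=14, bit7=1)
  nb ..##.: next=#  (t=0,i=21, bit6=1)
  nb ..#.#: next=#  (t=1,i=12, bit5=1)
  nb ..#..: next=.  (t=0,i=11, bit4=0)
  nb ...##: next=#  (t=1,i=4, bit3=1)
  nb ...#.: next=.  (t=1,i=11, bit2=0)
  nb ....#: next=#  (t=2,i=2, bit1=1)
  nb .....: next=.  (t=2,i=0, bit0=0)
  bits 10011100100000010101101011101010 = 2625723114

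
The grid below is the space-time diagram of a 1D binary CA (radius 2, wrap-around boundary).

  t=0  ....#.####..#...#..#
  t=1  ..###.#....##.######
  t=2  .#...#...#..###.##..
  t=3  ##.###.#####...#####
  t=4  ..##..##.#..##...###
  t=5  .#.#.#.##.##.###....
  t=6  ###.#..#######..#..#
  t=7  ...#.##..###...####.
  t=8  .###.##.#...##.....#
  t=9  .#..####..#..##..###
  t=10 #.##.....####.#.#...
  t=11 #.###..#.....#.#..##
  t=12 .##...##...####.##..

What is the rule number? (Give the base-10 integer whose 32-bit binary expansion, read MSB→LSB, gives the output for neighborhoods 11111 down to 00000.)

  nb #####: next=#  (t=1,i=16, bit31=1)
  nb ####.: next=.  (t=0,i=8, bit30=0)
  nb ###.#: next=.  (t=1,i=4, bit29=0)
  nb ###..: next=.  (t=0,i=9, bit28=0)
  nb ##.##: next=#  (t=1,i=13, bit27=1)
  nb ##.#.: next=#  (t=1,i=5, bit26=1)
  nb ##..#: next=.  (t=0,i=10, bit25=0)
  nb ##...: next=#  (t=2,i=18, bit24=1)
  nb #.###: next=#  (t=0,i=6, bit23=1)
  nb #.##.: next=#  (t=2,i=16, bit22=1)
  nb #.#.#: next=.  (t=5,i=3, bit21=0)
  nb #.#..: next=.  (t=1,i=6, bit20=0)
  nb #..##: next=#  (t=1,i=1, bit19=1)
  nb #..#.: next=#  (t=0,i=11, bit18=1)
  nb #...#: next=#  (t=0,i=14, bit17=1)
  nb #....: next=.  (t=0,i=1, bit16=0)
  nb .####: next=.  (t=0,i=7, bit15=0)
  nb .###.: next=.  (t=1,i=3, bit14=0)
  nb .##.#: next=#  (t=1,i=12, bit13=1)
  nb .##..: next=#  (t=2,i=17, bit12=1)
  nb .#.##: next=.  (t=0,i=5, bit11=0)
  nb .#.#.: next=#  (t=5,i=2, bit10=1)
  nb .#..#: next=#  (t=0,i=17, bit9=1)
  nb .#...: next=.  (t=0,i=0, bit8=0)
  nb ..###: next=.  (t=1,i=2, bit7=0)
  nb ..##.: next=.  (t=1,i=11, bit6=0)
  nb ..#.#: next=#  (t=0,i=4, bit5=1)
  nb ..#..: next=#  (t=0,i=12, bit4=1)
  nb ...##: next=.  (t=1,i=10, bit3=0)
  nb ...#.: next=#  (t=0,i=3, bit2=1)
  nb ....#: next=#  (t=0,i=2, bit1=1)
  nb .....: next=.  (t=5,i=18, bit0=0)
  bits 10001101110011100011011000110110 = 2379101750

2379101750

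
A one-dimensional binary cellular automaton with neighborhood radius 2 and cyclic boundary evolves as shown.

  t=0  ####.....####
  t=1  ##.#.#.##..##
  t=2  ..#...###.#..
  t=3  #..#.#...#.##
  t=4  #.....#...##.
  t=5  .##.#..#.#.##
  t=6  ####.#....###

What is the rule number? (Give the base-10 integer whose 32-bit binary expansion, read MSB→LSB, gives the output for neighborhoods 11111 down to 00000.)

  [31] ##### => #  t=0,i=0
  [30] ####. => .  t=0,i=2
  [29] ###.# => .  t=1,i=1
  [28] ###.. => #  t=0,i=3
  [27] ##.## => #  t=5,i=0
  [26] ##.#. => #  t=1,i=2
  [25] ##..# => .  t=1,i=9
  [24] ##... => .  t=0,i=4
  [23] #.### => #  t=3,i=11
  [22] #.##. => #  t=1,i=7
  [21] #.#.# => .  t=1,i=3
  [20] #.#.. => .  t=2,i=10
  [19] #..## => #  t=1,i=10
  [18] #..#. => .  t=3,i=2
  [17] #...# => .  t=2,i=4
  [16] #.... => #  t=0,i=5
  [15] .#### => .  t=0,i=10
  [14] .###. => .  t=2,i=7
  [13] .##.# => #  t=4,i=11
  [12] .##.. => #  t=1,i=8
  [11] .#.## => #  t=1,i=6
  [10] .#.#. => .  t=1,i=4
  [9] .#..# => #  t=5,i=5
  [8] .#... => #  t=2,i=3
  [7] ..### => .  t=0,i=9
  [6] ..##. => .  t=4,i=10
  [5] ..#.# => .  t=3,i=3
  [4] ..#.. => .  t=2,i=2
  [3] ...## => #  t=0,i=8
  [2] ...#. => .  t=2,i=1
  [1] ....# => #  t=0,i=7
  [0] ..... => .  t=0,i=6
  bits 10011100110010010011101100001010 = 2630433546

2630433546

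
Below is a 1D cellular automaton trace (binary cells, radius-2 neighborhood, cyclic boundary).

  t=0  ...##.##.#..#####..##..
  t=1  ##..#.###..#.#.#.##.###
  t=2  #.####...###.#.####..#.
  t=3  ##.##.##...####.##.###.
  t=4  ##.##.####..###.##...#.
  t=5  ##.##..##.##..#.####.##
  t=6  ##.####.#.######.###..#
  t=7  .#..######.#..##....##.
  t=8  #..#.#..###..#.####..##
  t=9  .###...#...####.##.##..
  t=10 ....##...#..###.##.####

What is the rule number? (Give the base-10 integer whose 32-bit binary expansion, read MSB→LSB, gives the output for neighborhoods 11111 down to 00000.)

1735374883

  [31] ##### => .  t=0,i=14
  [30] ####. => #  t=0,i=15
  [29] ###.# => #  t=2,i=11
  [28] ###.. => .  t=0,i=16
  [27] ##.## => .  t=0,i=5
  [26] ##.#. => #  t=0,i=8
  [25] ##..# => #  t=0,i=17
  [24] ##... => #  t=0,i=21
  [23] #.### => .  t=1,i=6
  [22] #.##. => #  t=0,i=6
  [21] #.#.# => #  t=1,i=13
  [20] #.#.. => .  t=0,i=9
  [19] #..## => #  t=0,i=11
  [18] #..#. => #  t=1,i=3
  [17] #...# => #  t=2,i=7
  [16] #.... => #  t=0,i=22
  [15] .#### => #  t=0,i=13
  [14] .###. => .  t=1,i=7
  [13] .##.# => #  t=0,i=4
  [12] .##.. => #  t=0,i=20
  [11] .#.## => #  t=1,i=5
  [10] .#.#. => .  t=1,i=12
  [9] .#..# => .  t=0,i=10
  [8] .#... => .  t=9,i=8
  [7] ..### => .  t=0,i=12
  [6] ..##. => .  t=0,i=3
  [5] ..#.# => #  t=1,i=4
  [4] ..#.. => .  t=7,i=1
  [3] ...## => .  t=0,i=2
  [2] ...#. => .  t=4,i=20
  [1] ....# => #  t=0,i=1
  [0] ..... => #  t=0,i=0
  bits 01100111011011111011100000100011 = 1735374883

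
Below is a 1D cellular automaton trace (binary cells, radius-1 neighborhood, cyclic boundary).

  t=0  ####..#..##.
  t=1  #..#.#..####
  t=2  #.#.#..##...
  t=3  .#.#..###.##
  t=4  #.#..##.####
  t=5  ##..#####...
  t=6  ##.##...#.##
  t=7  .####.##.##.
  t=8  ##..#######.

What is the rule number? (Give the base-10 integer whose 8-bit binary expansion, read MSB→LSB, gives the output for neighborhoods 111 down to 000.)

  [7] ### => .  t=0,i=1
  [6] ##. => #  t=0,i=3
  [5] #.# => #  t=0,i=11
  [4] #.. => .  t=0,i=4
  [3] .## => #  t=0,i=0
  [2] .#. => .  t=0,i=6
  [1] ..# => #  t=0,i=5
  [0] ... => #  t=2,i=10
  bits 01101011 = 107

107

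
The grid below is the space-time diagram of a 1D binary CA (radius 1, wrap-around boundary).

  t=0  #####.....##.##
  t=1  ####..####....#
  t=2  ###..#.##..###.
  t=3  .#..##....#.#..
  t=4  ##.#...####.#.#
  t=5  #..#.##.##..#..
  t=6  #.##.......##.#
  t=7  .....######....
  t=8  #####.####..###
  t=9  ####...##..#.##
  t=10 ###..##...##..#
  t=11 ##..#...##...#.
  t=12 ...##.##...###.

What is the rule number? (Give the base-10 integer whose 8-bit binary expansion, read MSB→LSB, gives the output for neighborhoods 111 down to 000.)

135

  [7] ### => #  t=0,i=0
  [6] ##. => .  t=0,i=4
  [5] #.# => .  t=0,i=12
  [4] #.. => .  t=0,i=5
  [3] .## => .  t=0,i=10
  [2] .#. => #  t=2,i=5
  [1] ..# => #  t=0,i=9
  [0] ... => #  t=0,i=6
  bits 10000111 = 135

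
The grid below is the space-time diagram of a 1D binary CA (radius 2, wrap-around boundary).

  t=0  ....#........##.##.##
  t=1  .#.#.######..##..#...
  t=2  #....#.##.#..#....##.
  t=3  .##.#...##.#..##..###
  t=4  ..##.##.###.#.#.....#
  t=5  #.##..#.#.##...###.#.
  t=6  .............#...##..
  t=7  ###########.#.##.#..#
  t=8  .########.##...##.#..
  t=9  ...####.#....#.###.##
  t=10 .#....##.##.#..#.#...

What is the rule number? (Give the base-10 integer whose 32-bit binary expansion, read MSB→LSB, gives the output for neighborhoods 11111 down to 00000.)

  [31] ##### => #  t=1,i=7
  [30] ####. => .  t=1,i=9
  [29] ###.# => #  t=3,i=20
  [28] ###.. => #  t=1,i=10
  [27] ##.## => .  t=0,i=15
  [26] ##.#. => #  t=2,i=9
  [25] ##..# => .  t=1,i=11
  [24] ##... => .  t=0,i=0
  [23] #.### => #  t=1,i=5
  [22] #.##. => .  t=0,i=16
  [21] #.#.# => .  t=1,i=3
  [20] #.#.. => .  t=2,i=0
  [19] #..## => .  t=1,i=12
  [18] #..#. => .  t=1,i=16
  [17] #...# => #  t=3,i=6
  [16] #.... => #  t=0,i=1
  [15] .#### => .  t=1,i=6
  [14] .###. => .  t=3,i=19
  [13] .##.# => #  t=0,i=14
  [12] .##.. => .  t=0,i=20
  [11] .#.## => .  t=1,i=4
  [10] .#.#. => .  t=1,i=2
  [9] .#..# => #  t=2,i=11
  [8] .#... => #  t=0,i=5
  [7] ..### => .  t=3,i=18
  [6] ..##. => #  t=0,i=13
  [5] ..#.# => .  t=1,i=1
  [4] ..#.. => .  t=0,i=4
  [3] ...## => .  t=0,i=12
  [2] ...#. => #  t=0,i=3
  [1] ....# => .  t=0,i=2
  [0] ..... => #  t=0,i=7
  bits 10110100100000110010001101000101 = 3028493125

3028493125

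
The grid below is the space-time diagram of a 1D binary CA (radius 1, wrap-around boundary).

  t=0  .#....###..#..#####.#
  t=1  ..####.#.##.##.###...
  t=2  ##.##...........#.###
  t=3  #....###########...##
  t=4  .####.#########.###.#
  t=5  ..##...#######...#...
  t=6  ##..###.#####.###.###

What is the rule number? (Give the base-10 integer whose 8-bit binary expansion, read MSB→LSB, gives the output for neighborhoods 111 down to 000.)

147

  ###|#  b7=1 t=0,i=7
  ##.|.  b6=0 t=0,i=8
  #.#|.  b5=0 t=0,i=0
  #..|#  b4=1 t=0,i=2
  .##|.  b3=0 t=0,i=6
  .#.|.  b2=0 t=0,i=1
  ..#|#  b1=1 t=0,i=5
  ...|#  b0=1 t=0,i=3
  bits 10010011 = 147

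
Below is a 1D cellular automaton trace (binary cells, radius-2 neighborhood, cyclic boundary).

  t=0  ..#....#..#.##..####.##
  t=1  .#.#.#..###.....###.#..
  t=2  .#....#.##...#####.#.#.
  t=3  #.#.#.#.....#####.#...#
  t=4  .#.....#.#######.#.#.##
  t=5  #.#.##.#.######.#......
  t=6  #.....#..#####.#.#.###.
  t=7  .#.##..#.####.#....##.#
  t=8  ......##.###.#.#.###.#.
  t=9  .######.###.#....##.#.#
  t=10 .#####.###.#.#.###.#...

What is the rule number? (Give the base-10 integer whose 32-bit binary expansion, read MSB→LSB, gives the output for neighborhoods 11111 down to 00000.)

  [31] ##### => #  t=2,i=15
  [30] ####. => #  t=0,i=18
  [29] ###.# => .  t=0,i=19
  [28] ###.. => .  t=1,i=10
  [27] ##.## => #  t=0,i=20
  [26] ##.#. => #  t=1,i=19
  [25] ##..# => .  t=0,i=0
  [24] ##... => .  t=1,i=11
  [23] #.### => #  t=4,i=9
  [22] #.##. => .  t=0,i=12
  [21] #.#.# => .  t=1,i=3
  [20] #.#.. => .  t=1,i=5
  [19] #..## => .  t=0,i=15
  [18] #..#. => #  t=0,i=1
  [17] #...# => .  t=1,i=22
  [16] #.... => .  t=0,i=4
  [15] .#### => #  t=0,i=17
  [14] .###. => #  t=1,i=9
  [13] .##.# => .  t=3,i=0
  [12] .##.. => .  t=0,i=13
  [11] .#.## => .  t=0,i=11
  [10] .#.#. => .  t=1,i=2
  [9] .#..# => #  t=0,i=8
  [8] .#... => #  t=0,i=3
  [7] ..### => #  t=0,i=16
  [6] ..##. => #  t=3,i=22
  [5] ..#.# => #  t=0,i=10
  [4] ..#.. => .  t=0,i=2
  [3] ...## => #  t=1,i=15
  [2] ...#. => .  t=0,i=6
  [1] ....# => #  t=0,i=5
  [0] ..... => #  t=1,i=13
  bits 11001100100001001100001111101011 = 3431252971

3431252971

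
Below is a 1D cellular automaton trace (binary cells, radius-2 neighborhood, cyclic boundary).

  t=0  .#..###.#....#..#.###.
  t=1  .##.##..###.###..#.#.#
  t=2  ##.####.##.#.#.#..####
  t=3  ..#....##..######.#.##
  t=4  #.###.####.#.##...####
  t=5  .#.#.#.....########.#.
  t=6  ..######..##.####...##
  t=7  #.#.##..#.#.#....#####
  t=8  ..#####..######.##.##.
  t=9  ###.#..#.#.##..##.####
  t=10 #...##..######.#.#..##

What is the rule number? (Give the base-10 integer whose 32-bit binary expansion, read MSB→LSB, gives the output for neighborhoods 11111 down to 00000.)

2339594204

  ##### -> #   bit 31 = 1  t=2,i=20
  ####. -> .   bit 30 = 0  t=2,i=0
  ###.# -> .   bit 29 = 0  t=0,i=6
  ###.. -> .   bit 28 = 0  t=0,i=20
  ##.## -> #   bit 27 = 1  t=1,i=3
  ##.#. -> .   bit 26 = 0  t=0,i=7
  ##..# -> #   bit 25 = 1  t=0,i=21
  ##... -> #   bit 24 = 1  t=4,i=15
  #.### -> .   bit 23 = 0  t=0,i=18
  #.##. -> #   bit 22 = 1  t=1,i=1
  #.#.# -> #   bit 21 = 1  t=1,i=19
  #.#.. -> #   bit 20 = 1  t=0,i=8
  #..## -> .   bit 19 = 0  t=0,i=3
  #..#. -> .   bit 18 = 0  t=0,i=0
  #...# -> #   bit 17 = 1  t=4,i=16
  #.... -> #   bit 16 = 1  t=0,i=10
  .#### -> .   bit 15 = 0  t=2,i=4
  .###. -> #   bit 14 = 1  t=0,i=5
  .##.# -> .   bit 13 = 0  t=1,i=2
  .##.. -> #   bit 12 = 1  t=1,i=5
  .#.## -> #   bit 11 = 1  t=0,i=17
  .#.#. -> #   bit 10 = 1  t=1,i=18
  .#..# -> #   bit 9 = 1  t=0,i=2
  .#... -> #   bit 8 = 1  t=0,i=9
  ..### -> #   bit 7 = 1  t=0,i=4
  ..##. -> #   bit 6 = 1  t=3,i=7
  ..#.# -> .   bit 5 = 0  t=0,i=16
  ..#.. -> #   bit 4 = 1  t=0,i=1
  ...## -> #   bit 3 = 1  t=3,i=6
  ...#. -> #   bit 2 = 1  t=0,i=12
  ....# -> .   bit 1 = 0  t=0,i=11
  ..... -> .   bit 0 = 0  t=5,i=8
  bits 10001011011100110101111111011100 = 2339594204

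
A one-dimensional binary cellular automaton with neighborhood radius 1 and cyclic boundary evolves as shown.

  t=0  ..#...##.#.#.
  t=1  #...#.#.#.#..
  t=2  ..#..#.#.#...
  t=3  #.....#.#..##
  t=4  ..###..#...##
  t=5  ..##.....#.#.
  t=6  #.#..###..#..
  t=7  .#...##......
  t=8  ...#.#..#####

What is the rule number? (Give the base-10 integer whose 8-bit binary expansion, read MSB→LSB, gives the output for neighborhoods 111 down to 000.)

169

  [7] ### => #  t=3,i=12
  [6] ##. => .  t=0,i=7
  [5] #.# => #  t=0,i=8
  [4] #.. => .  t=0,i=3
  [3] .## => #  t=0,i=6
  [2] .#. => .  t=0,i=2
  [1] ..# => .  t=0,i=1
  [0] ... => #  t=0,i=0
  bits 10101001 = 169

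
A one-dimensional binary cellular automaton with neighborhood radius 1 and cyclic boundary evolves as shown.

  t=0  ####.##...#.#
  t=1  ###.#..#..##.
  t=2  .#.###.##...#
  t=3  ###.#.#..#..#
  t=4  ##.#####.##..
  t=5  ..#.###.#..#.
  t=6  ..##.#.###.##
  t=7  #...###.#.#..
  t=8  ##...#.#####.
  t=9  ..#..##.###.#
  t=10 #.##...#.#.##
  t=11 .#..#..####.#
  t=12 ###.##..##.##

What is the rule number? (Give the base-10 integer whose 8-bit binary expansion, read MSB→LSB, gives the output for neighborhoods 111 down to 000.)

  nb ###: next=#  (t=0,i=0, bit7=1)
  nb ##.: next=.  (t=0,i=3, bit6=0)
  nb #.#: next=#  (t=0,i=4, bit5=1)
  nb #..: next=#  (t=0,i=7, bit4=1)
  nb .##: next=.  (t=0,i=5, bit3=0)
  nb .#.: next=#  (t=0,i=10, bit2=1)
  nb ..#: next=.  (t=0,i=9, bit1=0)
  nb ...: next=.  (t=0,i=8, bit0=0)
  bits 10110100 = 180

180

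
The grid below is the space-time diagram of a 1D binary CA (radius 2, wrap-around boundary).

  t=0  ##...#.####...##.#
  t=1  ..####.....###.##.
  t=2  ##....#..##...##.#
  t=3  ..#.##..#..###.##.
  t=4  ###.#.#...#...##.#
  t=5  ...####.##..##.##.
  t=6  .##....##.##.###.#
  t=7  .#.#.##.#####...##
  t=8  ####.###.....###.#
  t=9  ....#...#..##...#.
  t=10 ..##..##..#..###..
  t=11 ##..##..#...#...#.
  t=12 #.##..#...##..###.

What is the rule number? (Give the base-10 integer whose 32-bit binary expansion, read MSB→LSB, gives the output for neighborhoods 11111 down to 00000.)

259662894

  #####|.  b31=0 t=7,i=10
  ####.|.  b30=0 t=0,i=9
  ###.#|.  b29=0 t=1,i=13
  ###..|.  b28=0 t=0,i=1
  ##.##|#  b27=1 t=0,i=16
  ##.#.|#  b26=1 t=4,i=3
  ##..#|#  b25=1 t=3,i=6
  ##...|#  b24=1 t=0,i=2
  #.###|.  b23=0 t=0,i=7
  #.##.|#  b22=1 t=1,i=15
  #.#.#|#  b21=1 t=4,i=4
  #.#..|#  b20=1 t=4,i=6
  #..##|#  b19=1 t=2,i=8
  #..#.|.  b18=0 t=3,i=7
  #...#|#  b17=1 t=0,i=3
  #....|.  b16=0 t=1,i=7
  .####|.  b15=0 t=0,i=8
  .###.|.  b14=0 t=0,i=0
  .##.#|#  b13=1 t=0,i=15
  .##..|.  b12=0 t=1,i=16
  .#.##|.  b11=0 t=0,i=6
  .#.#.|#  b10=1 t=4,i=5
  .#..#|.  b9=0 t=2,i=7
  .#...|.  b8=0 t=4,i=7
  ..###|.  b7=0 t=1,i=2
  ..##.|.  b6=0 t=0,i=14
  ..#.#|#  b5=1 t=0,i=5
  ..#..|.  b4=0 t=2,i=6
  ...##|#  b3=1 t=0,i=13
  ...#.|#  b2=1 t=0,i=4
  ....#|#  b1=1 t=1,i=9
  .....|.  b0=0 t=1,i=8
  bits 00001111011110100010010000101110 = 259662894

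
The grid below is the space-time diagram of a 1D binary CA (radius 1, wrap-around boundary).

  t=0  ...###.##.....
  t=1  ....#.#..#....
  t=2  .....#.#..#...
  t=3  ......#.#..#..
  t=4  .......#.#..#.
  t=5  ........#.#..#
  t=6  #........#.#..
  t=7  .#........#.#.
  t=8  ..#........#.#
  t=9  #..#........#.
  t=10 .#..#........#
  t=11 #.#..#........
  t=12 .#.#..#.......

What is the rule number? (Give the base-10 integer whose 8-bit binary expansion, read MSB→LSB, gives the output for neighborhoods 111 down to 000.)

  ### -> #   bit 7 = 1  t=0,i=4
  ##. -> .   bit 6 = 0  t=0,i=5
  #.# -> #   bit 5 = 1  t=0,i=6
  #.. -> #   bit 4 = 1  t=0,i=9
  .## -> .   bit 3 = 0  t=0,i=3
  .#. -> .   bit 2 = 0  t=1,i=4
  ..# -> .   bit 1 = 0  t=0,i=2
  ... -> .   bit 0 = 0  t=0,i=0
  bits 10110000 = 176

176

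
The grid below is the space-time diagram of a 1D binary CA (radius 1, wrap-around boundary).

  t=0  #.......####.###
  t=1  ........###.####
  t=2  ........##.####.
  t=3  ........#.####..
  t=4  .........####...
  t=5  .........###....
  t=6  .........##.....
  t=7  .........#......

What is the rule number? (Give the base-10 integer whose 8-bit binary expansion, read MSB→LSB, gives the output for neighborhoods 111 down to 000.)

168

  ### -> #   bit 7 = 1  t=0,i=9
  ##. -> .   bit 6 = 0  t=0,i=0
  #.# -> #   bit 5 = 1  t=0,i=12
  #.. -> .   bit 4 = 0  t=0,i=1
  .## -> #   bit 3 = 1  t=0,i=8
  .#. -> .   bit 2 = 0  t=3,i=8
  ..# -> .   bit 1 = 0  t=0,i=7
  ... -> .   bit 0 = 0  t=0,i=2
  bits 10101000 = 168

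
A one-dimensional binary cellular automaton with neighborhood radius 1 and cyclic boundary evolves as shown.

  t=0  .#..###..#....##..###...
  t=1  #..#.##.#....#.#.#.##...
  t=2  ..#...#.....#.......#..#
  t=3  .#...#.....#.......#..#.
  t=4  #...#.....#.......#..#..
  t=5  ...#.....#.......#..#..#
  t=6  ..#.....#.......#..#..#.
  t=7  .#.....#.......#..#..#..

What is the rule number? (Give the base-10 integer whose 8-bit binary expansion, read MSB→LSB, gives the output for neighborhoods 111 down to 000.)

  ### -> #   bit 7 = 1  t=0,i=5
  ##. -> #   bit 6 = 1  t=0,i=6
  #.# -> .   bit 5 = 0  t=1,i=4
  #.. -> .   bit 4 = 0  t=0,i=2
  .## -> .   bit 3 = 0  t=0,i=4
  .#. -> .   bit 2 = 0  t=0,i=1
  ..# -> #   bit 1 = 1  t=0,i=0
  ... -> .   bit 0 = 0  t=0,i=11
  bits 11000010 = 194

194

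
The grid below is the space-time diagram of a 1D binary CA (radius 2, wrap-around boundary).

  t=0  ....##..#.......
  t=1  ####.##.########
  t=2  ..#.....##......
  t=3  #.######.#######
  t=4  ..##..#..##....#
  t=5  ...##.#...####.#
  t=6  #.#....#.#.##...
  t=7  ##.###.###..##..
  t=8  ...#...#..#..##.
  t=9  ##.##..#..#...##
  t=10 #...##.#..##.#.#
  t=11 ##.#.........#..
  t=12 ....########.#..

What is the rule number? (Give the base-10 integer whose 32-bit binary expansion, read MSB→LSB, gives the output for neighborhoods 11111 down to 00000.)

1134662971

  #####|.  b31=0 t=1,i=0
  ####.|#  b30=1 t=1,i=2
  ###.#|.  b29=0 t=1,i=3
  ###..|.  b28=0 t=7,i=9
  ##.##|.  b27=0 t=1,i=4
  ##.#.|.  b26=0 t=5,i=5
  ##..#|#  b25=1 t=0,i=6
  ##...|#  b24=1 t=2,i=10
  #.###|#  b23=1 t=1,i=8
  #.##.|.  b22=0 t=1,i=5
  #.#.#|#  b21=1 t=6,i=9
  #.#..|.  b20=0 t=5,i=6
  #..##|.  b19=0 t=4,i=1
  #..#.|.  b18=0 t=0,i=7
  #...#|.  b17=0 t=5,i=1
  #....|#  b16=1 t=0,i=10
  .####|#  b15=1 t=1,i=9
  .###.|.  b14=0 t=7,i=4
  .##.#|.  b13=0 t=1,i=6
  .##..|#  b12=1 t=0,i=5
  .#.##|.  b11=0 t=6,i=10
  .#.#.|#  b10=1 t=6,i=1
  .#..#|.  b9=0 t=4,i=0
  .#...|#  b8=1 t=0,i=9
  ..###|.  b7=0 t=5,i=10
  ..##.|.  b6=0 t=0,i=4
  ..#.#|#  b5=1 t=6,i=0
  ..#..|#  b4=1 t=0,i=8
  ...##|#  b3=1 t=0,i=3
  ...#.|.  b2=0 t=2,i=1
  ....#|#  b1=1 t=0,i=2
  .....|#  b0=1 t=0,i=0
  bits 01000011101000011001010100111011 = 1134662971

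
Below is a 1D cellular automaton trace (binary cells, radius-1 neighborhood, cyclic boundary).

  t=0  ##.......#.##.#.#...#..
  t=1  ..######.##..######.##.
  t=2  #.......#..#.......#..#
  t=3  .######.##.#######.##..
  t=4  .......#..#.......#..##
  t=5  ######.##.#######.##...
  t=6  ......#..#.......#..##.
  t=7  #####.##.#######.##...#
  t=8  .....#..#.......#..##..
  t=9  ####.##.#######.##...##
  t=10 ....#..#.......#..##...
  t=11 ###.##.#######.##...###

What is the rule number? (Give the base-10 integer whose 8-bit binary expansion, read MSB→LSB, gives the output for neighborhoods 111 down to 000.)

53

  ###|.  b7=0 t=1,i=3
  ##.|.  b6=0 t=0,i=1
  #.#|#  b5=1 t=0,i=10
  #..|#  b4=1 t=0,i=2
  .##|.  b3=0 t=0,i=0
  .#.|#  b2=1 t=0,i=9
  ..#|.  b1=0 t=0,i=8
  ...|#  b0=1 t=0,i=3
  bits 00110101 = 53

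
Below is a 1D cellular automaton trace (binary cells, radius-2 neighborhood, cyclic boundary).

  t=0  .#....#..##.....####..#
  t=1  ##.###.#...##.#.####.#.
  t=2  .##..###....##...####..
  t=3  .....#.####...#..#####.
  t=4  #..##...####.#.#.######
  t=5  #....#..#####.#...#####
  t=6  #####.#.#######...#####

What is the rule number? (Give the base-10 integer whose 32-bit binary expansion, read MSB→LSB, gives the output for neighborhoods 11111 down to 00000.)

4246054534

  ##### -> #   bit 31 = 1  t=3,i=19
  ####. -> #   bit 30 = 1  t=0,i=18
  ###.# -> #   bit 29 = 1  t=1,i=5
  ###.. -> #   bit 28 = 1  t=0,i=19
  ##.## -> #   bit 27 = 1  t=1,i=2
  ##.#. -> #   bit 26 = 1  t=1,i=6
  ##..# -> .   bit 25 = 0  t=0,i=20
  ##... -> #   bit 24 = 1  t=0,i=11
  #.### -> .   bit 23 = 0  t=1,i=3
  #.##. -> .   bit 22 = 0  t=1,i=0
  #.#.# -> .   bit 21 = 0  t=1,i=14
  #.#.. -> #   bit 20 = 1  t=0,i=1
  #..## -> .   bit 19 = 0  t=0,i=8
  #..#. -> #   bit 18 = 1  t=0,i=21
  #...# -> .   bit 17 = 0  t=1,i=9
  #.... -> #   bit 16 = 1  t=0,i=3
  .#### -> #   bit 15 = 1  t=0,i=17
  .###. -> .   bit 14 = 0  t=1,i=4
  .##.# -> #   bit 13 = 1  t=1,i=1
  .##.. -> .   bit 12 = 0  t=0,i=10
  .#.## -> .   bit 11 = 0  t=1,i=15
  .#.#. -> #   bit 10 = 1  t=0,i=0
  .#..# -> #   bit 9 = 1  t=0,i=7
  .#... -> .   bit 8 = 0  t=0,i=2
  ..### -> #   bit 7 = 1  t=0,i=16
  ..##. -> .   bit 6 = 0  t=0,i=9
  ..#.# -> .   bit 5 = 0  t=0,i=22
  ..#.. -> .   bit 4 = 0  t=0,i=6
  ...## -> .   bit 3 = 0  t=0,i=15
  ...#. -> #   bit 2 = 1  t=0,i=5
  ....# -> #   bit 1 = 1  t=0,i=4
  ..... -> .   bit 0 = 0  t=0,i=13
  bits 11111101000101011010011010000110 = 4246054534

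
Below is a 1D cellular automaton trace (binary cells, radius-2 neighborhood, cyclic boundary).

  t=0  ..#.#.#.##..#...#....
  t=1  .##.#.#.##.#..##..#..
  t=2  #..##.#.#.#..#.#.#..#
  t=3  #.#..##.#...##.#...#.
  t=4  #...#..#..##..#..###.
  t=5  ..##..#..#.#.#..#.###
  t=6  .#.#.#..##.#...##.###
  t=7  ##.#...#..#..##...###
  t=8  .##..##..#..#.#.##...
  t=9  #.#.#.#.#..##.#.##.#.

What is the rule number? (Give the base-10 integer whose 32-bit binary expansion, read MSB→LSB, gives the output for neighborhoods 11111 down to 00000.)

888098860

  [31] ##### => .  t=7,i=20
  [30] ####. => .  t=7,i=0
  [29] ###.# => #  t=4,i=19
  [28] ###.. => #  t=5,i=20
  [27] ##.## => .  t=6,i=17
  [26] ##.#. => #  t=1,i=3
  [25] ##..# => .  t=0,i=10
  [24] ##... => .  t=7,i=15
  [23] #.### => #  t=5,i=18
  [22] #.##. => #  t=0,i=8
  [21] #.#.# => #  t=0,i=4
  [20] #.#.. => .  t=1,i=11
  [19] #..## => #  t=1,i=13
  [18] #..#. => #  t=0,i=11
  [17] #...# => #  t=0,i=14
  [16] #.... => #  t=0,i=18
  [15] .#### => .  t=7,i=19
  [14] .###. => #  t=4,i=18
  [13] .##.# => .  t=1,i=2
  [12] .##.. => #  t=0,i=9
  [11] .#.## => .  t=0,i=7
  [10] .#.#. => .  t=0,i=3
  [9] .#..# => .  t=1,i=12
  [8] .#... => .  t=0,i=13
  [7] ..### => .  t=4,i=17
  [6] ..##. => .  t=1,i=1
  [5] ..#.# => #  t=0,i=2
  [4] ..#.. => .  t=0,i=12
  [3] ...## => #  t=1,i=0
  [2] ...#. => #  t=0,i=1
  [1] ....# => .  t=0,i=0
  [0] ..... => .  t=0,i=19
  bits 00110100111011110101000000101100 = 888098860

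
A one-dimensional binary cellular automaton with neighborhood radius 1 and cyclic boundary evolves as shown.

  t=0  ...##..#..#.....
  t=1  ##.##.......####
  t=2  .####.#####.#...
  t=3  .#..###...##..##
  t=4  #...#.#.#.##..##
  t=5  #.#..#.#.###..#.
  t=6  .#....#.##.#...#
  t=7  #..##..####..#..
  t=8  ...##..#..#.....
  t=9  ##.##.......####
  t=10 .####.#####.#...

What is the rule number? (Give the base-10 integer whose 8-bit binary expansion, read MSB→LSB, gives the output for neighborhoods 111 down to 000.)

  ###|.  b7=0 t=1,i=0
  ##.|#  b6=1 t=0,i=4
  #.#|#  b5=1 t=1,i=2
  #..|.  b4=0 t=0,i=5
  .##|#  b3=1 t=0,i=3
  .#.|.  b2=0 t=0,i=7
  ..#|.  b1=0 t=0,i=2
  ...|#  b0=1 t=0,i=0
  bits 01101001 = 105

105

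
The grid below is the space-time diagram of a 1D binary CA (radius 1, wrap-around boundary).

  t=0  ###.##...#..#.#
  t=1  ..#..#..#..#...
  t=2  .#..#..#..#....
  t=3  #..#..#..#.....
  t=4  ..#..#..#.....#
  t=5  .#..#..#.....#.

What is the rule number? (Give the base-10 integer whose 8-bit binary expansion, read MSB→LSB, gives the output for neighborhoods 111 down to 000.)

  nb ###: next=.  (t=0,i=0, bit7=0)
  nb ##.: next=#  (t=0,i=2, bit6=1)
  nb #.#: next=.  (t=0,i=3, bit5=0)
  nb #..: next=.  (t=0,i=6, bit4=0)
  nb .##: next=.  (t=0,i=4, bit3=0)
  nb .#.: next=.  (t=0,i=9, bit2=0)
  nb ..#: next=#  (t=0,i=8, bit1=1)
  nb ...: next=.  (t=0,i=7, bit0=0)
  bits 01000010 = 66

66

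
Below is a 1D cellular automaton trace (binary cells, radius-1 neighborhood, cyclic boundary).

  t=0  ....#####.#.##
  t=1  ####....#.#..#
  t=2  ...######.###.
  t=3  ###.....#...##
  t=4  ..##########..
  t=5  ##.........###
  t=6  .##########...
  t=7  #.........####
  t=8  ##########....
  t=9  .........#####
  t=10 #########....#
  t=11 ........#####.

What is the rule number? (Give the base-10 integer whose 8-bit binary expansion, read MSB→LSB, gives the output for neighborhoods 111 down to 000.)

  ### -> .   bit 7 = 0  t=0,i=5
  ##. -> #   bit 6 = 1  t=0,i=8
  #.# -> .   bit 5 = 0  t=0,i=9
  #.. -> #   bit 4 = 1  t=0,i=0
  .## -> .   bit 3 = 0  t=0,i=4
  .#. -> #   bit 2 = 1  t=0,i=10
  ..# -> #   bit 1 = 1  t=0,i=3
  ... -> #   bit 0 = 1  t=0,i=1
  bits 01010111 = 87

87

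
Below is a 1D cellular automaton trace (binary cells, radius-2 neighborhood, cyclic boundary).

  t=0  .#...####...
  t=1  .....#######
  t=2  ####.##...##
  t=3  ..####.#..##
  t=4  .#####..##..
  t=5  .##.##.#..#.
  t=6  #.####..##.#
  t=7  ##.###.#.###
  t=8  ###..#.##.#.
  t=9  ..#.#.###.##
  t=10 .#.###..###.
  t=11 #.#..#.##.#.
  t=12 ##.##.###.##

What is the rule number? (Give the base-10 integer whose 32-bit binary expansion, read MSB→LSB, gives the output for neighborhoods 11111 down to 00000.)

  [31] ##### => .  t=1,i=7
  [30] ####. => #  t=0,i=7
  [29] ###.# => #  t=2,i=3
  [28] ###.. => #  t=0,i=8
  [27] ##.## => #  t=2,i=4
  [26] ##.#. => .  t=3,i=6
  [25] ##..# => .  t=3,i=0
  [24] ##... => #  t=0,i=9
  [23] #.### => .  t=6,i=2
  [22] #.##. => #  t=2,i=5
  [21] #.#.# => #  t=7,i=7
  [20] #.#.. => .  t=3,i=7
  [19] #..## => #  t=3,i=1
  [18] #..#. => #  t=5,i=9
  [17] #...# => .  t=0,i=3
  [16] #.... => #  t=0,i=10
  [15] .#### => #  t=0,i=6
  [14] .###. => .  t=7,i=4
  [13] .##.# => #  t=5,i=2
  [12] .##.. => .  t=2,i=6
  [11] .#.## => #  t=7,i=8
  [10] .#.#. => #  t=9,i=3
  [9] .#..# => #  t=3,i=8
  [8] .#... => .  t=0,i=2
  [7] ..### => #  t=0,i=5
  [6] ..##. => .  t=3,i=10
  [5] ..#.# => .  t=8,i=5
  [4] ..#.. => .  t=0,i=1
  [3] ...## => .  t=0,i=4
  [2] ...#. => .  t=0,i=0
  [1] ....# => #  t=0,i=11
  [0] ..... => #  t=1,i=2
  bits 01111001011011011010111010000011 = 2037231235

2037231235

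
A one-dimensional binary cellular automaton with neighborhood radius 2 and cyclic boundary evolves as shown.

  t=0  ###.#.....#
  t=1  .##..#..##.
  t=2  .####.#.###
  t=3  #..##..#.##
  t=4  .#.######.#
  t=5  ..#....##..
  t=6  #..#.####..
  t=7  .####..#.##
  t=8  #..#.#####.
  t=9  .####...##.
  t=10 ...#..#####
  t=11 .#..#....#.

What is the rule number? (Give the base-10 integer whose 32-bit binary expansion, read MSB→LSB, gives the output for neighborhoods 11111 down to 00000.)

1782995818

  #####|.  b31=0 t=4,i=5
  ####.|#  b30=1 t=0,i=1
  ###.#|#  b29=1 t=0,i=2
  ###..|.  b28=0 t=3,i=0
  ##.##|#  b27=1 t=2,i=0
  ##.#.|.  b26=0 t=0,i=3
  ##..#|#  b25=1 t=1,i=3
  ##...|.  b24=0 t=5,i=9
  #.###|.  b23=0 t=2,i=1
  #.##.|#  b22=1 t=7,i=9
  #.#.#|.  b21=0 t=2,i=6
  #.#..|.  b20=0 t=0,i=4
  #..##|.  b19=0 t=1,i=0
  #..#.|#  b18=1 t=1,i=4
  #...#|#  b17=1 t=9,i=6
  #....|.  b16=0 t=0,i=6
  .####|.  b15=0 t=0,i=0
  .###.|#  b14=1 t=2,i=9
  .##.#|.  b13=0 t=7,i=10
  .##..|#  b12=1 t=1,i=2
  .#.##|#  b11=1 t=2,i=7
  .#.#.|.  b10=0 t=4,i=0
  .#..#|#  b9=1 t=1,i=6
  .#...|#  b8=1 t=0,i=5
  ..###|.  b7=0 t=0,i=10
  ..##.|#  b6=1 t=1,i=1
  ..#.#|#  b5=1 t=3,i=7
  ..#..|.  b4=0 t=1,i=5
  ...##|#  b3=1 t=0,i=9
  ...#.|.  b2=0 t=5,i=1
  ....#|#  b1=1 t=0,i=8
  .....|.  b0=0 t=0,i=7
  bits 01101010010001100101101101101010 = 1782995818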